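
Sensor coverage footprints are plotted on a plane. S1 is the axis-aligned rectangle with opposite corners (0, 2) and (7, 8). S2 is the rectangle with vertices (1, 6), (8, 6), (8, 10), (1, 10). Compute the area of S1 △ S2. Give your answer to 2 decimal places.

|S1∩S2|: x∈[1,7], y∈[6,8] → 6·2 = 12.
|S1 △ S2| = |S1| + |S2| − 2·|S1∩S2| = 42 + 28 − 24 = 46.00.

46.00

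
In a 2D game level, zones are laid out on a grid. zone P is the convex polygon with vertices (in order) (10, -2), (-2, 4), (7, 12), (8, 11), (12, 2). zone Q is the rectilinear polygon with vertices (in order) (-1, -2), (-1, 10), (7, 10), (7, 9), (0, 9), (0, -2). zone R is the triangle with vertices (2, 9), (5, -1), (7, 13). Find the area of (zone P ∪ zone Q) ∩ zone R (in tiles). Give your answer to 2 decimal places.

26.23

The region (zone P ∪ zone Q) ∩ zone R is the polygon with vertices (4.75,10), (6.836,11.854), (5.2,0.4), (4.471,0.765), (2.342,7.86), (3.625,9), (2,9), (3.25,10).
By the shoelace formula its area is 26.23.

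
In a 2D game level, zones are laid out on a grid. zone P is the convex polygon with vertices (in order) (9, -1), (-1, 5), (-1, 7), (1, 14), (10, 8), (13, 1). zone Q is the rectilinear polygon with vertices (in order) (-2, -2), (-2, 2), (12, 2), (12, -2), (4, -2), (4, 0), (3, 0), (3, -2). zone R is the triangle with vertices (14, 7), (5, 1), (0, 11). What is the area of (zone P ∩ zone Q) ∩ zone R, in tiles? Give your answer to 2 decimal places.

The region (zone P ∩ zone Q) ∩ zone R is the polygon with vertices (6.5,2), (5.316,1.21), (4.714,1.571), (4.5,2).
By the shoelace formula its area is 0.88.

0.88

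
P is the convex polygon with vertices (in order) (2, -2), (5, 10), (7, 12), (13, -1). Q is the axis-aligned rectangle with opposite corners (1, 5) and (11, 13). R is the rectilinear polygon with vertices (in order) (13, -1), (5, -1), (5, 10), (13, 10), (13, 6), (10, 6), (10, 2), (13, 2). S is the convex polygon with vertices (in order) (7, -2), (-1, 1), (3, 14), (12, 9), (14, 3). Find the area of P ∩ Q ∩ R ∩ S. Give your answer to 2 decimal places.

The intersection is the polygon with vertices (10,5), (5,5), (5,10), (7.923,10), (10,5.5).
By the shoelace formula its area is 20.33.

20.33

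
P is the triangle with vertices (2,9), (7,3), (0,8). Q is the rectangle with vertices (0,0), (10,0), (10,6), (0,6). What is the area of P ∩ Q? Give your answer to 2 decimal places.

The intersection is the polygon with vertices (7,3), (2.8,6), (4.5,6).
By the shoelace formula its area is 2.55.

2.55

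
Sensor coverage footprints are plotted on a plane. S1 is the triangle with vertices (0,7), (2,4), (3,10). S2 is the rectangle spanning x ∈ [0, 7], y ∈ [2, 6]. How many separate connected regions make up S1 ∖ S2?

S1 ∖ S2 is a single connected region.

1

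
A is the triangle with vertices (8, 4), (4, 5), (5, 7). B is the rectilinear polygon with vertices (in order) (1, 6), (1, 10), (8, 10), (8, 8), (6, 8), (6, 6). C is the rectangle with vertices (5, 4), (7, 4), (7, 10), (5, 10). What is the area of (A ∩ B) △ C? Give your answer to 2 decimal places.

|A ∩ B| = 0.75.
|(A ∩ B) ∩ C| = 0.5.
|(A ∩ B) △ C| = 0.75 + 12 − 1 = 11.75.

11.75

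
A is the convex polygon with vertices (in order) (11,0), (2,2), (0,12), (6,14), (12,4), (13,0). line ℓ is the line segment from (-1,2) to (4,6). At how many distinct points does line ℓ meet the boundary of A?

The segment meets the boundary at (1.586,4.069).

1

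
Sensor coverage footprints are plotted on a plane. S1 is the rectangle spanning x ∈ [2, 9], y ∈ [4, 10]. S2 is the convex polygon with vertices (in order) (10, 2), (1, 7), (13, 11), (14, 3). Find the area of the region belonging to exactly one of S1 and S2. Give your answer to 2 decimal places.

|S1| = 42, |S2| = 64.5, |S1∩S2| = 26.1222.
|S1 △ S2| = |S1| + |S2| − 2·|S1∩S2| = 42 + 64.5 − 52.2444 = 54.26.

54.26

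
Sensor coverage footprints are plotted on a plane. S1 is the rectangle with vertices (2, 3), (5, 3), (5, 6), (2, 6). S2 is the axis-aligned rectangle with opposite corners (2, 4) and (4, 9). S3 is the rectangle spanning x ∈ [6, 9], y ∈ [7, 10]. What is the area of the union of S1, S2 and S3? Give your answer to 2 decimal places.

By inclusion–exclusion:
Individual areas: |S1| = 9, |S2| = 10, |S3| = 9.
|S1∩S2|: x∈[2,4], y∈[4,6] → 2·2 = 4.
|S1∩S3| = 0 (no overlap).
|S2∩S3| = 0 (no overlap).
|S1∩S2∩S3| = 0.
|S1 ∪ S2 ∪ S3| = 28 − 4 + 0 = 24.00.

24.00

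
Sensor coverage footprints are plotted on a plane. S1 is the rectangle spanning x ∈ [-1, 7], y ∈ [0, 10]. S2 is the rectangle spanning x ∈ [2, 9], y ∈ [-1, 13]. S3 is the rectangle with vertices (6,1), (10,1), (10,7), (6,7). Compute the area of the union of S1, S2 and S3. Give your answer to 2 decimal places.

By inclusion–exclusion:
Individual areas: |S1| = 80, |S2| = 98, |S3| = 24.
|S1∩S2|: x∈[2,7], y∈[0,10] → 5·10 = 50.
|S1∩S3|: x∈[6,7], y∈[1,7] → 1·6 = 6.
|S2∩S3|: x∈[6,9], y∈[1,7] → 3·6 = 18.
|S1∩S2∩S3| = 6.
|S1 ∪ S2 ∪ S3| = 202 − 74 + 6 = 134.00.

134.00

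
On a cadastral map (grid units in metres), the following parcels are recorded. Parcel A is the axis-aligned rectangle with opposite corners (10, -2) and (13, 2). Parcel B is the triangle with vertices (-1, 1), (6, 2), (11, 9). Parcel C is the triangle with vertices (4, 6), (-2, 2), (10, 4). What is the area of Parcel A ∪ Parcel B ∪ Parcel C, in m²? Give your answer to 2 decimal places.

By inclusion–exclusion:
Individual areas: |Parcel A| = 12, |Parcel B| = 22, |Parcel C| = 18.
|Parcel A∩Parcel B| = 0.
|Parcel A∩Parcel C| = 0.
|Parcel B∩Parcel C| = 7.8733.
|Parcel A∩Parcel B∩Parcel C| = 0.
|Parcel A ∪ Parcel B ∪ Parcel C| = 52 − 7.8733 + 0 = 44.13.

44.13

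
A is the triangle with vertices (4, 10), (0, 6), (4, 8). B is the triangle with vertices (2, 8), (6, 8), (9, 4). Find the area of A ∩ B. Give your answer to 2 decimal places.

The intersection is the polygon with vertices (2.933,7.467), (2,8), (4,8).
By the shoelace formula its area is 0.53.

0.53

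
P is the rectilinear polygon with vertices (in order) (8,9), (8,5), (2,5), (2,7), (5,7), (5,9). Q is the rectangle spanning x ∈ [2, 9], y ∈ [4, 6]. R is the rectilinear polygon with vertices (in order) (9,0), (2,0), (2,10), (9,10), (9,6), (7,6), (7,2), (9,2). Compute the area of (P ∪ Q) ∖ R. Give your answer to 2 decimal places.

4.00

|P ∪ Q| = 26.
|(P ∪ Q) ∩ R| = 22.
|(P ∪ Q) ∖ R| = 26 − 22 = 4.00.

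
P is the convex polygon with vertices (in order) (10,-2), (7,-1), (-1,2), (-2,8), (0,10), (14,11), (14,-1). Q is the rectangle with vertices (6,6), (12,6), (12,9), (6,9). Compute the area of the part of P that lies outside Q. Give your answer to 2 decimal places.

|P| = 166.5, |P∩Q| = 18.
|P ∖ Q| = |P| − |P∩Q| = 166.5 − 18 = 148.50.

148.50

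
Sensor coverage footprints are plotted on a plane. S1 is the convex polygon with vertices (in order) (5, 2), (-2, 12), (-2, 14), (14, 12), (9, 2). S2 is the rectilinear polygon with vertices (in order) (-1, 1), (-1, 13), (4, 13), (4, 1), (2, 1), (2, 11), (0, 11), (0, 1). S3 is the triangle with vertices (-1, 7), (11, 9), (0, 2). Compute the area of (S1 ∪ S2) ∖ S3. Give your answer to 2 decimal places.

|S1 ∪ S2| = 132.5714.
|(S1 ∪ S2) ∩ S3| = 22.0682.
|(S1 ∪ S2) ∖ S3| = 132.5714 − 22.0682 = 110.50.

110.50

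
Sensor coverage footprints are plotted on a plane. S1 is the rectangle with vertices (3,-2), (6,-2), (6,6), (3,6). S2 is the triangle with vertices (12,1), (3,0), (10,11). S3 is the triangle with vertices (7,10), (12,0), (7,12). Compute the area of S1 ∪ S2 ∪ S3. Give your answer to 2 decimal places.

65.65

By inclusion–exclusion:
Individual areas: |S1| = 24, |S2| = 46, |S3| = 5.
|S1∩S2| = 6.5714.
|S1∩S3| = 0.
|S2∩S3| = 2.7827.
|S1∩S2∩S3| = 0.
|S1 ∪ S2 ∪ S3| = 75 − 9.3541 + 0 = 65.65.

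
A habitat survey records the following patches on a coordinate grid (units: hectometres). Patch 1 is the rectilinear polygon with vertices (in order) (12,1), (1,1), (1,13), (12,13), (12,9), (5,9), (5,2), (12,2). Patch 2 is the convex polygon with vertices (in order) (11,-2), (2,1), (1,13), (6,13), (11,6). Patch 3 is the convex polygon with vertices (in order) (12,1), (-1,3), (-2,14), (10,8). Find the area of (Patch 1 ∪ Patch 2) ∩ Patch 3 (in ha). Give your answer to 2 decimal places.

79.76

The region (Patch 1 ∪ Patch 2) ∩ Patch 3 is the polygon with vertices (1,12.5), (9.333,8.333), (10.286,7), (11,4.5), (11,2), (11.714,2), (12,1), (1,2.692).
By the shoelace formula its area is 79.76.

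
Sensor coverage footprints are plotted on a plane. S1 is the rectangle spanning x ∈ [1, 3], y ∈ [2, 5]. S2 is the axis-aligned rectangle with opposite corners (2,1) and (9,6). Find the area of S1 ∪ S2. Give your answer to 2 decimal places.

By inclusion–exclusion:
Individual areas: |S1| = 6, |S2| = 35.
|S1∩S2|: x∈[2,3], y∈[2,5] → 1·3 = 3.
|S1 ∪ S2| = 41 − 3 = 38.00.

38.00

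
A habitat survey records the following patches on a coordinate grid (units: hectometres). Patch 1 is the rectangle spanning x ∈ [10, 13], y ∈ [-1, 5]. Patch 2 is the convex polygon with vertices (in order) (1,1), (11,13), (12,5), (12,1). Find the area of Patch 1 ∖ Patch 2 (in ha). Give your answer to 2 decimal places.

10.00

|Patch 1| = 18, |Patch 1∩Patch 2| = 8.
|Patch 1 ∖ Patch 2| = |Patch 1| − |Patch 1∩Patch 2| = 18 − 8 = 10.00.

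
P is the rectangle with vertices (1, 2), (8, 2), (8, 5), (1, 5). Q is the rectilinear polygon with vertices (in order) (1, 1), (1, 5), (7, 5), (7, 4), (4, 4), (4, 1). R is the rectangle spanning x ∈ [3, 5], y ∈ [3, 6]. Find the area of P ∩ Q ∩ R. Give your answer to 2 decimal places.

The intersection is the polygon with vertices (4,4), (4,3), (3,3), (3,5), (5,5), (5,4).
By the shoelace formula its area is 3.00.

3.00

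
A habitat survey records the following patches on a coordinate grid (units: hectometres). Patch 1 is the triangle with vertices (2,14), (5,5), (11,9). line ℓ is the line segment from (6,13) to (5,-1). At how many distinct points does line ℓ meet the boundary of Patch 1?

2

The segment meets the boundary at (5.45,5.3), (5.916,11.824).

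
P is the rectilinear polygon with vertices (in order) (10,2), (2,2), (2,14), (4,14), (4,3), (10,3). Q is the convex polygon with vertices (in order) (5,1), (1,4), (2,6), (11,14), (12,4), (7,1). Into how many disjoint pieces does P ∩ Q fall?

1

P ∩ Q is a single connected region.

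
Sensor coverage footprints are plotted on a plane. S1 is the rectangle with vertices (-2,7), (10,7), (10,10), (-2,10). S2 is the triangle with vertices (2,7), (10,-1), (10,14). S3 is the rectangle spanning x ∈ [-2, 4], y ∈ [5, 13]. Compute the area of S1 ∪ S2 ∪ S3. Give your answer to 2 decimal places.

105.14

By inclusion–exclusion:
Individual areas: |S1| = 36, |S2| = 60, |S3| = 48.
|S1∩S2| = 18.8571.
|S1∩S3|: x∈[-2,4], y∈[7,10] → 6·3 = 18.
|S2∩S3| = 3.75.
|S1∩S2∩S3| = 1.75.
|S1 ∪ S2 ∪ S3| = 144 − 40.6071 + 1.75 = 105.14.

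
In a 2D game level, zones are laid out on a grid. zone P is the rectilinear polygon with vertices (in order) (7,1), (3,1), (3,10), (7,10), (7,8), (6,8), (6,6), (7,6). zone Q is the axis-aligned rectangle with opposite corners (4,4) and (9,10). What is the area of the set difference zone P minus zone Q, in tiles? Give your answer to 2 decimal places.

|zone P| = 34, |zone P∩zone Q| = 16.
|zone P ∖ zone Q| = |zone P| − |zone P∩zone Q| = 34 − 16 = 18.00.

18.00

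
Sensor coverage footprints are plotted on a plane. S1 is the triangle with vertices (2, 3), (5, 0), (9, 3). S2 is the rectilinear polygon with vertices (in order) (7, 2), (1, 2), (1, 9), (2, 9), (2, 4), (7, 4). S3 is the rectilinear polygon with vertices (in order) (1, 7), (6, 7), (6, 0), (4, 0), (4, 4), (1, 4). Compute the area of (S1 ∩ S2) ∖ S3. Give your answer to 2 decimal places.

|S1 ∩ S2| = 4.5.
|(S1 ∩ S2) ∩ S3| = 2.
|(S1 ∩ S2) ∖ S3| = 4.5 − 2 = 2.50.

2.50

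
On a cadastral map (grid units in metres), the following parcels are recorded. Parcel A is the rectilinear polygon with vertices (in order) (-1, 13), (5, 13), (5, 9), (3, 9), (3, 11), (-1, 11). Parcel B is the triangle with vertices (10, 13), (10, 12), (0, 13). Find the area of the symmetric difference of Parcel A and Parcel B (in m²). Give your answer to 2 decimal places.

|Parcel A| = 16, |Parcel B| = 5, |Parcel A∩Parcel B| = 1.25.
|Parcel A △ Parcel B| = |Parcel A| + |Parcel B| − 2·|Parcel A∩Parcel B| = 16 + 5 − 2.5 = 18.50.

18.50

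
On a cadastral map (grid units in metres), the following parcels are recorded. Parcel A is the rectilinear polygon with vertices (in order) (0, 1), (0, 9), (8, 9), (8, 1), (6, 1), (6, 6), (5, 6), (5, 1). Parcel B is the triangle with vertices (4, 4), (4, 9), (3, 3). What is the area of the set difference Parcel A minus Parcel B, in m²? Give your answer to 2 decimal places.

|Parcel A| = 59, |Parcel A∩Parcel B| = 2.5.
|Parcel A ∖ Parcel B| = |Parcel A| − |Parcel A∩Parcel B| = 59 − 2.5 = 56.50.

56.50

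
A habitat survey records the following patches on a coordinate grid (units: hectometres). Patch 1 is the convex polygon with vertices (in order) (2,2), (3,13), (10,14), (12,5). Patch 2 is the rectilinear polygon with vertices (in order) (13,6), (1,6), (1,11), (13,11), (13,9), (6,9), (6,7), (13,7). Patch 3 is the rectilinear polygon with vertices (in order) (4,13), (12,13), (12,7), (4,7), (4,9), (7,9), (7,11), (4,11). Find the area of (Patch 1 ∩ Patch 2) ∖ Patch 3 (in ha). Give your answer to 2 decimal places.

|Patch 1 ∩ Patch 2| = 32.4899.
|(Patch 1 ∩ Patch 2) ∩ Patch 3| = 11.7778.
|(Patch 1 ∩ Patch 2) ∖ Patch 3| = 32.4899 − 11.7778 = 20.71.

20.71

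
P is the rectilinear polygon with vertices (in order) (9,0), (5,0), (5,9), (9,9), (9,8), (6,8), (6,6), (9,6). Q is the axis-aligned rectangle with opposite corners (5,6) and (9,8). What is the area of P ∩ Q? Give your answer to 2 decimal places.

2.00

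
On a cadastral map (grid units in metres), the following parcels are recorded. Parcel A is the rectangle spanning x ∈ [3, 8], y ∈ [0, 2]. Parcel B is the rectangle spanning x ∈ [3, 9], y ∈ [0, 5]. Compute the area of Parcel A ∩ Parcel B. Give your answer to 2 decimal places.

|Parcel A∩Parcel B|: x∈[3,8], y∈[0,2] → 5·2 = 10.

10.00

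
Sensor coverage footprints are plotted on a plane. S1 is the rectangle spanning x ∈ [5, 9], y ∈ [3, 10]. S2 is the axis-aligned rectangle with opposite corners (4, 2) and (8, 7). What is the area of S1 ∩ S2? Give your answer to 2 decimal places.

|S1∩S2|: x∈[5,8], y∈[3,7] → 3·4 = 12.

12.00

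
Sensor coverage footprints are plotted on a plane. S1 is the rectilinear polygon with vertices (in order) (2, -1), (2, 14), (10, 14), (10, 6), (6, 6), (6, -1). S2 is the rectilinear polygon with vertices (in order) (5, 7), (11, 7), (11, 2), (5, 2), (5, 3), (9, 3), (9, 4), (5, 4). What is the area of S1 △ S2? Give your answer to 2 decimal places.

102.00

|S1| = 92, |S2| = 26, |S1∩S2| = 8.
|S1 △ S2| = |S1| + |S2| − 2·|S1∩S2| = 92 + 26 − 16 = 102.00.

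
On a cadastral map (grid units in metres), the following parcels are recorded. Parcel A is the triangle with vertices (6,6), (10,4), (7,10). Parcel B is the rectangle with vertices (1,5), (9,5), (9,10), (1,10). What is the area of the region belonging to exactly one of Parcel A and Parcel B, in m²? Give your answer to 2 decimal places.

|Parcel A| = 9, |Parcel B| = 40, |Parcel A∩Parcel B| = 8.
|Parcel A △ Parcel B| = |Parcel A| + |Parcel B| − 2·|Parcel A∩Parcel B| = 9 + 40 − 16 = 33.00.

33.00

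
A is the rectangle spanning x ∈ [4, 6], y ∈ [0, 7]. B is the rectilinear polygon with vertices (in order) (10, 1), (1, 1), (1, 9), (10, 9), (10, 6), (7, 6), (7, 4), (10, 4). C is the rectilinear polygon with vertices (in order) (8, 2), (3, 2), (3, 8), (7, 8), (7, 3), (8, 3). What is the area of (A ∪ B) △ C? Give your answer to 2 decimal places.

43.00

|A ∪ B| = 68.
|(A ∪ B) ∩ C| = 25.
|(A ∪ B) △ C| = 68 + 25 − 50 = 43.00.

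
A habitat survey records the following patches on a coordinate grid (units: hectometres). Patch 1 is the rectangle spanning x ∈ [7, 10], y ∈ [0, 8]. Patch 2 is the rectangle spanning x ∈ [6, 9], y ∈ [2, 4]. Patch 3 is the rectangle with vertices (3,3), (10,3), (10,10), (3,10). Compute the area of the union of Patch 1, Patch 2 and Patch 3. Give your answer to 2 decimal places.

By inclusion–exclusion:
Individual areas: |Patch 1| = 24, |Patch 2| = 6, |Patch 3| = 49.
|Patch 1∩Patch 2|: x∈[7,9], y∈[2,4] → 2·2 = 4.
|Patch 1∩Patch 3|: x∈[7,10], y∈[3,8] → 3·5 = 15.
|Patch 2∩Patch 3|: x∈[6,9], y∈[3,4] → 3·1 = 3.
|Patch 1∩Patch 2∩Patch 3| = 2.
|Patch 1 ∪ Patch 2 ∪ Patch 3| = 79 − 22 + 2 = 59.00.

59.00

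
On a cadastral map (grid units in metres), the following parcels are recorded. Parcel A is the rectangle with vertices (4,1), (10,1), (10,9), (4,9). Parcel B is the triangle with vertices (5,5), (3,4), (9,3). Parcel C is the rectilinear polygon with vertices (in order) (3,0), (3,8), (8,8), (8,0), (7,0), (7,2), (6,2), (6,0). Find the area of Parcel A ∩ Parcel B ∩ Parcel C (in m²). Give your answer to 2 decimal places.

3.50

The intersection is the polygon with vertices (5,5), (8,3.5), (8,3.167), (4,3.833), (4,4.5).
By the shoelace formula its area is 3.50.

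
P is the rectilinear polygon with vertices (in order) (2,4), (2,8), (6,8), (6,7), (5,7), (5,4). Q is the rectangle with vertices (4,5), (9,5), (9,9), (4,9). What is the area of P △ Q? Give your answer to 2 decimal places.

|P| = 13, |Q| = 20, |P∩Q| = 4.
|P △ Q| = |P| + |Q| − 2·|P∩Q| = 13 + 20 − 8 = 25.00.

25.00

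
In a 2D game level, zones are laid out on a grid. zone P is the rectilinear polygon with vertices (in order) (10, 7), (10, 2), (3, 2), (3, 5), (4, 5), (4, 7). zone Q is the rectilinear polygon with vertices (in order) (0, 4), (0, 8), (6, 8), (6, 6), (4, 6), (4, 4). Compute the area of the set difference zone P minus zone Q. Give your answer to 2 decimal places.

30.00

|zone P| = 33, |zone P∩zone Q| = 3.
|zone P ∖ zone Q| = |zone P| − |zone P∩zone Q| = 33 − 3 = 30.00.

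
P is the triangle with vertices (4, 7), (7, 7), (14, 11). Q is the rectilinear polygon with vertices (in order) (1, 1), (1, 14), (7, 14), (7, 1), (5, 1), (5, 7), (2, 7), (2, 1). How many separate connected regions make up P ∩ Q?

1

P ∩ Q is a single connected region.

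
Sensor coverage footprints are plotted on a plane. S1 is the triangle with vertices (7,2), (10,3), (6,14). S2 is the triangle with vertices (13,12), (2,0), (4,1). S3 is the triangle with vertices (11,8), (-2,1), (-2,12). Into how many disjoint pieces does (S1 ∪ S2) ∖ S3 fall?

3

(S1 ∪ S2) ∖ S3 splits into 3 disjoint pieces (area 13.9763, area 3.2239, area 0.6536).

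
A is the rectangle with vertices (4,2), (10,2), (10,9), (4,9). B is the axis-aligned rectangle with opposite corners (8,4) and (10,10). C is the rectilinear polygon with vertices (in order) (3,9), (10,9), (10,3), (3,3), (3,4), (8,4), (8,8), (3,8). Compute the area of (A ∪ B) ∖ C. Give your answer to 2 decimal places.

24.00

|A ∪ B| = 44.
|(A ∪ B) ∩ C| = 20.
|(A ∪ B) ∖ C| = 44 − 20 = 24.00.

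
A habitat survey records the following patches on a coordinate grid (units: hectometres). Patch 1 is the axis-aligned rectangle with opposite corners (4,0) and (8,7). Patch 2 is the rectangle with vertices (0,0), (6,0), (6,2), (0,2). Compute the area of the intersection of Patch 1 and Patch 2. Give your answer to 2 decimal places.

4.00

|Patch 1∩Patch 2|: x∈[4,6], y∈[0,2] → 2·2 = 4.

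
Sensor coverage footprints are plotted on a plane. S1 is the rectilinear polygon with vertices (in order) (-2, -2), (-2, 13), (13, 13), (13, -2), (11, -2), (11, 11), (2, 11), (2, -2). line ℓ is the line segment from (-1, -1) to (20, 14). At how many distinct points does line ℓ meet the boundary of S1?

The segment meets the boundary at (13,9), (11,7.571), (2,1.143).

3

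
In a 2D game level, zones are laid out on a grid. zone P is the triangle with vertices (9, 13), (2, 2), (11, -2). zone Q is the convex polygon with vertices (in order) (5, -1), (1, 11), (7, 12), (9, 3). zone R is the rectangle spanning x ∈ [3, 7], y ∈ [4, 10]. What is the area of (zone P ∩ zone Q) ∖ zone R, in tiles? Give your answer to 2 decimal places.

21.28

|zone P ∩ zone Q| = 32.1972.
|(zone P ∩ zone Q) ∩ zone R| = 10.9137.
|(zone P ∩ zone Q) ∖ zone R| = 32.1972 − 10.9137 = 21.28.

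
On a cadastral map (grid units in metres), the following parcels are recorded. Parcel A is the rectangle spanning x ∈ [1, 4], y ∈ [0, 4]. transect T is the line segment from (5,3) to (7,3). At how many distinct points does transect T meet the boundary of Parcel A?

0

The segment lies entirely outside Parcel A and never meets its boundary.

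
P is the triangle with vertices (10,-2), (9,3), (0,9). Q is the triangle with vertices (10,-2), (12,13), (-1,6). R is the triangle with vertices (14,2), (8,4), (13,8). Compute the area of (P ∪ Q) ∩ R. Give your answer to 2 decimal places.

The region (P ∪ Q) ∩ R is the polygon with vertices (10.681,3.106), (8,4), (11.134,6.508).
By the shoelace formula its area is 4.76.

4.76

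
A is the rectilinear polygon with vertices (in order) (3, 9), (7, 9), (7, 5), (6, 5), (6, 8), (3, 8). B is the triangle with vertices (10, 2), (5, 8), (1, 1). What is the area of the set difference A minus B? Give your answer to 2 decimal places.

|A| = 7, |A∩B| = 1.2.
|A ∖ B| = |A| − |A∩B| = 7 − 1.2 = 5.80.

5.80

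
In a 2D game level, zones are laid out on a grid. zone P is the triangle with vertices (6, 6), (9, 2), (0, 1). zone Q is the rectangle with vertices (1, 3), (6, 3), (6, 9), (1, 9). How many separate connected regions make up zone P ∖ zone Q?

1

zone P ∖ zone Q is a single connected region.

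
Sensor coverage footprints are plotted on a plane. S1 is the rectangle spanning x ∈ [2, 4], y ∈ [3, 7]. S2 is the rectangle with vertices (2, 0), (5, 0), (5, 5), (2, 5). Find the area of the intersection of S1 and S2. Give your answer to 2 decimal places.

4.00

|S1∩S2|: x∈[2,4], y∈[3,5] → 2·2 = 4.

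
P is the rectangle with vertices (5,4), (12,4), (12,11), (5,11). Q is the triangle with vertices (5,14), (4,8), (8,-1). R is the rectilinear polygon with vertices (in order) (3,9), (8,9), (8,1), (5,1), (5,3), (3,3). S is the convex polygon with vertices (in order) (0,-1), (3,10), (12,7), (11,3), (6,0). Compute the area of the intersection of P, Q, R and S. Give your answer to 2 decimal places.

6.82

The intersection is the polygon with vertices (5.778,4), (5,5.75), (5,9), (6,9), (7,4).
By the shoelace formula its area is 6.82.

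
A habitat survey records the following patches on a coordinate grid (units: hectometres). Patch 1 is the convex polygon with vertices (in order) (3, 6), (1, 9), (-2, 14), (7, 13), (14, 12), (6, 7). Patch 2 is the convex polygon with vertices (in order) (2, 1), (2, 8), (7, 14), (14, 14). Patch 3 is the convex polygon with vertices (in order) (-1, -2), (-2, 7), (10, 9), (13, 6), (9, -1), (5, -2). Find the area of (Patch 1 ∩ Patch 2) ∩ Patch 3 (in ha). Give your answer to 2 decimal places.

The region (Patch 1 ∩ Patch 2) ∩ Patch 3 is the polygon with vertices (2,7.667), (8.909,8.818), (6,7), (3,6), (2,7.5).
By the shoelace formula its area is 7.69.

7.69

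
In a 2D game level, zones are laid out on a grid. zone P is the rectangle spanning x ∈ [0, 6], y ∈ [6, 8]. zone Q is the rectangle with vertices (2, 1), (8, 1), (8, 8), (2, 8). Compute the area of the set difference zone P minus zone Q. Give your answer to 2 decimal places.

4.00

|zone P∩zone Q|: x∈[2,6], y∈[6,8] → 4·2 = 8.
|zone P| = 12.
|zone P ∖ zone Q| = |zone P| − |zone P∩zone Q| = 12 − 8 = 4.00.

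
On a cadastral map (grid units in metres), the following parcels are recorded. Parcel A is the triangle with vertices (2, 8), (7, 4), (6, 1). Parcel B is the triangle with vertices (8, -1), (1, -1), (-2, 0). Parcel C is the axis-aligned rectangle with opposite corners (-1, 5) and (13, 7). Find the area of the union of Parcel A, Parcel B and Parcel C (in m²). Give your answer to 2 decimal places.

By inclusion–exclusion:
Individual areas: |Parcel A| = 9.5, |Parcel B| = 3.5, |Parcel C| = 28.
|Parcel A∩Parcel B| = 0.
|Parcel A∩Parcel C| = 2.7143.
|Parcel B∩Parcel C| = 0.
|Parcel A∩Parcel B∩Parcel C| = 0.
|Parcel A ∪ Parcel B ∪ Parcel C| = 41 − 2.7143 + 0 = 38.29.

38.29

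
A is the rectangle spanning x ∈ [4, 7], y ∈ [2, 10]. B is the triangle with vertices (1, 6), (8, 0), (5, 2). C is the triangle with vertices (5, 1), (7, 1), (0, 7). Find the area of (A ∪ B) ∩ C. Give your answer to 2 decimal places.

2.57

|A ∪ B| = 25.3095.
|(A ∪ B) ∩ C| = 2.57.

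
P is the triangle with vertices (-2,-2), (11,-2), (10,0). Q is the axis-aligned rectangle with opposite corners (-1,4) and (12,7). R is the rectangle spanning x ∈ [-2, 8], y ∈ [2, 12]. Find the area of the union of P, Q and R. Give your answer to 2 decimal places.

125.00

By inclusion–exclusion:
Individual areas: |P| = 13, |Q| = 39, |R| = 100.
|P∩Q| = 0.
|P∩R| = 0.
|Q∩R|: x∈[-1,8], y∈[4,7] → 9·3 = 27.
|P∩Q∩R| = 0.
|P ∪ Q ∪ R| = 152 − 27 + 0 = 125.00.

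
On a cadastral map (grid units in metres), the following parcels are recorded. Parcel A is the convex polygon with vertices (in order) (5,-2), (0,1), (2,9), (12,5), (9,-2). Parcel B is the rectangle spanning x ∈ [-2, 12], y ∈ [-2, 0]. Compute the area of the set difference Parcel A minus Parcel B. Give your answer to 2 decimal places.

|Parcel A| = 86, |Parcel A∩Parcel B| = 12.1905.
|Parcel A ∖ Parcel B| = |Parcel A| − |Parcel A∩Parcel B| = 86 − 12.1905 = 73.81.

73.81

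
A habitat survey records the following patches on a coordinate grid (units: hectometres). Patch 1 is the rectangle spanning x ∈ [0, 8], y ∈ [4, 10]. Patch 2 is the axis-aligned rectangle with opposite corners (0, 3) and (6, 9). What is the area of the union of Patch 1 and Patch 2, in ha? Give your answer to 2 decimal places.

54.00

By inclusion–exclusion:
Individual areas: |Patch 1| = 48, |Patch 2| = 36.
|Patch 1∩Patch 2|: x∈[0,6], y∈[4,9] → 6·5 = 30.
|Patch 1 ∪ Patch 2| = 84 − 30 = 54.00.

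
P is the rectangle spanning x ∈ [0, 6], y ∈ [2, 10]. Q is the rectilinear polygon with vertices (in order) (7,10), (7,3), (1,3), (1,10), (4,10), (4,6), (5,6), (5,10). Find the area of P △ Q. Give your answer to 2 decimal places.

24.00

|P| = 48, |Q| = 38, |P∩Q| = 31.
|P △ Q| = |P| + |Q| − 2·|P∩Q| = 48 + 38 − 62 = 24.00.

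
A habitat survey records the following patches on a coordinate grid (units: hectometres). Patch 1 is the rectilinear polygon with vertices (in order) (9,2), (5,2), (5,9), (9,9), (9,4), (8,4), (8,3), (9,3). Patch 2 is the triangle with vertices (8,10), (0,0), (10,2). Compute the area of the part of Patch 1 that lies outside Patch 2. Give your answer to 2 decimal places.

|Patch 1| = 27, |Patch 1∩Patch 2| = 22.85.
|Patch 1 ∖ Patch 2| = |Patch 1| − |Patch 1∩Patch 2| = 27 − 22.85 = 4.15.

4.15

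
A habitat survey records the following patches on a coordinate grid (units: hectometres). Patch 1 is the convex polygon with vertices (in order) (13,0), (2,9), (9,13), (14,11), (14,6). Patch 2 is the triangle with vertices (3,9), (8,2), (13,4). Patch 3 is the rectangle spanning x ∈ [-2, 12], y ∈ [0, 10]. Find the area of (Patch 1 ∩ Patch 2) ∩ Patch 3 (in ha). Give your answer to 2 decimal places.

16.50

The region (Patch 1 ∩ Patch 2) ∩ Patch 3 is the polygon with vertices (3,9), (12,4.5), (12,3.6), (9.716,2.687), (4.406,7.031).
By the shoelace formula its area is 16.50.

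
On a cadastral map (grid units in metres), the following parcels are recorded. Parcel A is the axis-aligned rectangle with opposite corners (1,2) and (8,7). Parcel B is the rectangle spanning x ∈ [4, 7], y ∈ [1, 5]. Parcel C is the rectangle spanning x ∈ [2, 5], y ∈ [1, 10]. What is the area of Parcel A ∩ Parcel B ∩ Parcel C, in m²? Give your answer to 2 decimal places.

The intersection is the polygon with vertices (4,5), (5,5), (5,2), (4,2).
By the shoelace formula its area is 3.00.

3.00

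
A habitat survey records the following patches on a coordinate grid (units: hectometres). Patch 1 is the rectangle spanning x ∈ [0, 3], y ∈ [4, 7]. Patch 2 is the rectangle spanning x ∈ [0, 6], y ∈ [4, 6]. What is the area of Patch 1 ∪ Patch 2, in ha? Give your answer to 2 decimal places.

By inclusion–exclusion:
Individual areas: |Patch 1| = 9, |Patch 2| = 12.
|Patch 1∩Patch 2|: x∈[0,3], y∈[4,6] → 3·2 = 6.
|Patch 1 ∪ Patch 2| = 21 − 6 = 15.00.

15.00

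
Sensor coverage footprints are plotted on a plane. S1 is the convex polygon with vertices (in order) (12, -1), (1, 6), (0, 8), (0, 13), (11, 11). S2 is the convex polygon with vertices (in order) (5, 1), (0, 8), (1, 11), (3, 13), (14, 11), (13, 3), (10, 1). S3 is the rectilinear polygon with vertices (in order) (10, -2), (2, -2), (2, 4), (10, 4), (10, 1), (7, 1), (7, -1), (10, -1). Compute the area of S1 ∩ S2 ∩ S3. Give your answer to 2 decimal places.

The intersection is the polygon with vertices (8.857,1), (4.143,4), (10,4), (10,1).
By the shoelace formula its area is 10.50.

10.50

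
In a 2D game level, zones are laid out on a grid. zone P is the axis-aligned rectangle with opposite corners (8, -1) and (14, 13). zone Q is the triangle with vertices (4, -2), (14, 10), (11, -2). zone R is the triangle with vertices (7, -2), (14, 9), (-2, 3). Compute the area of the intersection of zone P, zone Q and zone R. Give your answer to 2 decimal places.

12.01

The intersection is the polygon with vertices (8,2.8), (12.788,8.546), (13.724,8.897), (13.588,8.353), (8,-0.429).
By the shoelace formula its area is 12.01.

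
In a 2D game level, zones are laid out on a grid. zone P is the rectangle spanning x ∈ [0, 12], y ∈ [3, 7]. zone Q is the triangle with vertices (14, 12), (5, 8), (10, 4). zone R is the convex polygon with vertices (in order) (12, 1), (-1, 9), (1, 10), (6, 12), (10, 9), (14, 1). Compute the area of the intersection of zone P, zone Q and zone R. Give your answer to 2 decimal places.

The intersection is the polygon with vertices (10,4), (6.25,7), (11,7), (11.25,6.5).
By the shoelace formula its area is 7.75.

7.75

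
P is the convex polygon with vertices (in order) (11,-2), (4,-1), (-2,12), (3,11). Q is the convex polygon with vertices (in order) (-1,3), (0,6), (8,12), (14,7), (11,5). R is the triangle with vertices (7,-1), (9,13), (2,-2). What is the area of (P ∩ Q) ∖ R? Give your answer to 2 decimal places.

|P ∩ Q| = 20.6776.
|(P ∩ Q) ∩ R| = 2.5069.
|(P ∩ Q) ∖ R| = 20.6776 − 2.5069 = 18.17.

18.17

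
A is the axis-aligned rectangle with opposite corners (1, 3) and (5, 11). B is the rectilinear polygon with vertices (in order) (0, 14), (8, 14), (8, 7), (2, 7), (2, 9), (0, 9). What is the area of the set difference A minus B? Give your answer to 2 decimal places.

|A| = 32, |A∩B| = 14.
|A ∖ B| = |A| − |A∩B| = 32 − 14 = 18.00.

18.00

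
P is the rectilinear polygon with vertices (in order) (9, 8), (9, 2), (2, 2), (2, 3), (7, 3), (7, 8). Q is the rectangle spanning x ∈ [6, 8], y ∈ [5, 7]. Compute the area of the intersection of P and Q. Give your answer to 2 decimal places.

The intersection is the polygon with vertices (7,7), (8,7), (8,5), (7,5).
By the shoelace formula its area is 2.00.

2.00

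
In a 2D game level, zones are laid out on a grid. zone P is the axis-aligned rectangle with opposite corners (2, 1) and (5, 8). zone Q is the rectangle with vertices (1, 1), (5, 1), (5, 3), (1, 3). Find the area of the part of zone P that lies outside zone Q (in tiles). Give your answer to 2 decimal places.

15.00

|zone P∩zone Q|: x∈[2,5], y∈[1,3] → 3·2 = 6.
|zone P| = 21.
|zone P ∖ zone Q| = |zone P| − |zone P∩zone Q| = 21 − 6 = 15.00.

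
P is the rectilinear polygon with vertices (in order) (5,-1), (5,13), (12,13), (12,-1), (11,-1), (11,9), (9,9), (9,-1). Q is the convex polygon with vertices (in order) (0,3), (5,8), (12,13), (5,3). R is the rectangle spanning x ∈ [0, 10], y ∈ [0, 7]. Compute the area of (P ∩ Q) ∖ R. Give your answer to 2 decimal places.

|P ∩ Q| = 17.4714.
|(P ∩ Q) ∩ R| = 5.6.
|(P ∩ Q) ∖ R| = 17.4714 − 5.6 = 11.87.

11.87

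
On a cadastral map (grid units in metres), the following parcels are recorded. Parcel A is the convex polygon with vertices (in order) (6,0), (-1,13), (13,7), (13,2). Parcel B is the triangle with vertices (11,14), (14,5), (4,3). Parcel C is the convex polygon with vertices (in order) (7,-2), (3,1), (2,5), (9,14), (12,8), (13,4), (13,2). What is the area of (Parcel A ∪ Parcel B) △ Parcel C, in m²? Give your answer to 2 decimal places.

|Parcel A ∪ Parcel B| = 105.7261.
|(Parcel A ∪ Parcel B) ∩ Parcel C| = 76.2471.
|(Parcel A ∪ Parcel B) △ Parcel C| = 105.7261 + 104.5 − 152.4941 = 57.73.

57.73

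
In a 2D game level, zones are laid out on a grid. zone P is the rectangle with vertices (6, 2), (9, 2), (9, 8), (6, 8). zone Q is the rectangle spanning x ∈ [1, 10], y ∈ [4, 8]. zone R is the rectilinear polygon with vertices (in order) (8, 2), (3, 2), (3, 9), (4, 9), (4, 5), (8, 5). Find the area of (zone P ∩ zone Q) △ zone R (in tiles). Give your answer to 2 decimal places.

27.00

|zone P ∩ zone Q| = 12.
|(zone P ∩ zone Q) ∩ zone R| = 2.
|(zone P ∩ zone Q) △ zone R| = 12 + 19 − 4 = 27.00.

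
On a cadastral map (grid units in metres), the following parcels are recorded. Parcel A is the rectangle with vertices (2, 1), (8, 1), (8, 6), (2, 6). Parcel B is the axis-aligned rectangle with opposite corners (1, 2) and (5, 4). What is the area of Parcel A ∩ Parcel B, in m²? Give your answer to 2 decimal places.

6.00

|Parcel A∩Parcel B|: x∈[2,5], y∈[2,4] → 3·2 = 6.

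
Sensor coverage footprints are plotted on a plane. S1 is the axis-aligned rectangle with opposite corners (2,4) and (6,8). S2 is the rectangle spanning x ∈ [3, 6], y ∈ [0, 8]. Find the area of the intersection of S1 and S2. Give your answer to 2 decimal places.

|S1∩S2|: x∈[3,6], y∈[4,8] → 3·4 = 12.

12.00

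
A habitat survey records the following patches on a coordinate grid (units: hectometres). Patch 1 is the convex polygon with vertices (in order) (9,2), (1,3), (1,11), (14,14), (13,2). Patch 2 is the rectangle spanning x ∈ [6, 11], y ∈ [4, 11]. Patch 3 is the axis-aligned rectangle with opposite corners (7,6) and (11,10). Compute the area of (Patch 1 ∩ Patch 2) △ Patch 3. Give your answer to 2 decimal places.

19.00

|Patch 1 ∩ Patch 2| = 35.
|(Patch 1 ∩ Patch 2) ∩ Patch 3| = 16.
|(Patch 1 ∩ Patch 2) △ Patch 3| = 35 + 16 − 32 = 19.00.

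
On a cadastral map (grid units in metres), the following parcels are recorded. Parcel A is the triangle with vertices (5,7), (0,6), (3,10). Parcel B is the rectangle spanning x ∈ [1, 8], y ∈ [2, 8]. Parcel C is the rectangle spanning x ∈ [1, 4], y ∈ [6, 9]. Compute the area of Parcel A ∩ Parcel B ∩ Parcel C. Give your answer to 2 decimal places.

4.33

The intersection is the polygon with vertices (1,7.333), (1.5,8), (4,8), (4,6.8), (1,6.2).
By the shoelace formula its area is 4.33.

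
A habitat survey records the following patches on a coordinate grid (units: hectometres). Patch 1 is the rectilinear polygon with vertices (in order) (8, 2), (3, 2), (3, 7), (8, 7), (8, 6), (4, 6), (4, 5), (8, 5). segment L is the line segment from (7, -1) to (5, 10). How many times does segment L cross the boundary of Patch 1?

The segment meets the boundary at (5.727,6), (5.909,5), (6.455,2), (5.545,7).

4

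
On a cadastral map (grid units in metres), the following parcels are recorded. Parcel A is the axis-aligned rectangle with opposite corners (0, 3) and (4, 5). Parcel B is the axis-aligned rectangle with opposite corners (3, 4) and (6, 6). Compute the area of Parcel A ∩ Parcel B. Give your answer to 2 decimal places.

1.00

|Parcel A∩Parcel B|: x∈[3,4], y∈[4,5] → 1·1 = 1.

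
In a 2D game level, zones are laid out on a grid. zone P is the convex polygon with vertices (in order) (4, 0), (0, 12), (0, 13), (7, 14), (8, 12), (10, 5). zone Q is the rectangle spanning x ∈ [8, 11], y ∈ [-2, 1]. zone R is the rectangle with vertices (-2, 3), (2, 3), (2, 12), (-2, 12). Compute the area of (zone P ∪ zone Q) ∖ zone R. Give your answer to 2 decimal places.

88.50

|zone P ∪ zone Q| = 94.5.
|(zone P ∪ zone Q) ∩ zone R| = 6.
|(zone P ∪ zone Q) ∖ zone R| = 94.5 − 6 = 88.50.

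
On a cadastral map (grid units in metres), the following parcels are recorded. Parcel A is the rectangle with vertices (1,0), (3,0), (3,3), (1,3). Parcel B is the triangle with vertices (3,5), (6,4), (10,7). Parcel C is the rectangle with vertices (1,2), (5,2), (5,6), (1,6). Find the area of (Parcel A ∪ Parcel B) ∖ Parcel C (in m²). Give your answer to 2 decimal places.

9.26

|Parcel A ∪ Parcel B| = 12.5.
|(Parcel A ∪ Parcel B) ∩ Parcel C| = 3.2381.
|(Parcel A ∪ Parcel B) ∖ Parcel C| = 12.5 − 3.2381 = 9.26.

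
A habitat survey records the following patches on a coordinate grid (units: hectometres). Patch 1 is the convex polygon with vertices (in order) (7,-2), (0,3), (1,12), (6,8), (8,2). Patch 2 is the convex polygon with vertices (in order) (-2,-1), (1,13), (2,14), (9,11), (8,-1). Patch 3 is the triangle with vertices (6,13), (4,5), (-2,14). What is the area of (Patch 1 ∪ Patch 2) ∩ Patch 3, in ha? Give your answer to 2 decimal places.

The region (Patch 1 ∪ Patch 2) ∩ Patch 3 is the polygon with vertices (1,13), (1.556,13.556), (3.647,13.294), (5.839,12.355), (4,5), (0.432,10.351).
By the shoelace formula its area is 26.85.

26.85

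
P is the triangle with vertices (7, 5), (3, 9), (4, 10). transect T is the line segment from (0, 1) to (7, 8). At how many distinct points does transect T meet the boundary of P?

The segment meets the boundary at (5.875,6.875), (5.5,6.5).

2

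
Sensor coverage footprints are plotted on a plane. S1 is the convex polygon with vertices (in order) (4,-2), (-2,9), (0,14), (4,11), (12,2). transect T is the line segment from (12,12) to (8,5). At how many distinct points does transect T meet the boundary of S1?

The segment meets the boundary at (8.522,5.913).

1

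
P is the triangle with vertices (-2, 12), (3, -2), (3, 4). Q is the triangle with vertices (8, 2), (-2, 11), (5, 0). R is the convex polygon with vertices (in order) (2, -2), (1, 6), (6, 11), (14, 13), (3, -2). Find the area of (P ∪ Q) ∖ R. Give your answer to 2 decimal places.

12.01

|P ∪ Q| = 34.7152.
|(P ∪ Q) ∩ R| = 22.7072.
|(P ∪ Q) ∖ R| = 34.7152 − 22.7072 = 12.01.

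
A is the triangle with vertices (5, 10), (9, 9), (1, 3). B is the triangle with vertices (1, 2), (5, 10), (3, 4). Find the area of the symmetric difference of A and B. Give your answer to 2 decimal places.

14.31

|A| = 16, |B| = 4, |A∩B| = 2.8444.
|A △ B| = |A| + |B| − 2·|A∩B| = 16 + 4 − 5.6889 = 14.31.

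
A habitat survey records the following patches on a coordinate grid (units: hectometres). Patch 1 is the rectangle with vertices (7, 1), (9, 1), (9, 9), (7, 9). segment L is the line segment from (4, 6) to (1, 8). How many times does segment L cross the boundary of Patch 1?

The segment lies entirely outside Patch 1 and never meets its boundary.

0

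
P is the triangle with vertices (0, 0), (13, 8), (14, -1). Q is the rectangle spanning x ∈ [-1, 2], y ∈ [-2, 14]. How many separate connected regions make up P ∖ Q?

P ∖ Q is a single connected region.

1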